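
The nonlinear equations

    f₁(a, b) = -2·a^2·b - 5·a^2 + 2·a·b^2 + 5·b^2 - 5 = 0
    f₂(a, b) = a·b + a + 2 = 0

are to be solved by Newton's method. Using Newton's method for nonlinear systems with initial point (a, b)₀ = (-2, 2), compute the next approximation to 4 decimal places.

(-1.2368, 1.1447)

At (-2, 2): F = (-37.0000, -4.0000).
Jacobian J = [[-4·a·b - 10·a + 2·b^2, -2·a^2 + 4·a·b + 10·b], [b + 1, a]].
At the point, J = [[44.0000, -4.0000], [3.0000, -2.0000]] (det J = -76.0000).
Solving J·Δ = −F gives Δ = (0.7632, -0.8553).
Then the next iterate is (a, b)₁ = (-1.2368, 1.1447).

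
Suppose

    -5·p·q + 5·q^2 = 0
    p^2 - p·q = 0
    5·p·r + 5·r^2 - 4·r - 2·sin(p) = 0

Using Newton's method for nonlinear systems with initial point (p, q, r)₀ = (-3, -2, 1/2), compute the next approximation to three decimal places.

(-1.500, -1.000, 0.411)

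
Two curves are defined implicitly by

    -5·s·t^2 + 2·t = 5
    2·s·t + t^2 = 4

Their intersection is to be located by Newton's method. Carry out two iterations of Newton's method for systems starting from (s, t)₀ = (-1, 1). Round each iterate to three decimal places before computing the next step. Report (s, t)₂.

(-1.020, 2.513)

At (-1, 1): F = (2.000, -5.000).
Jacobian J = [[-5·t^2, -10·s·t + 2], [2·t, 2·s + 2·t]].
At the point, J = [[-5.000, 12.000], [2.000, 0.000]] (det J = -24.000).
Solving J·Δ = −F gives Δ = (2.500, 0.875).
Then the next iterate is (s, t)₁ = (1.500, 1.875).
Round to (1.500, 1.875) and repeat: F = (-27.61719, 5.14062), J = [[-17.57812, -26.125], [3.750, 6.750]].
Δ = (-2.520, 0.638), so (s, t)₂ = (-1.020, 2.513).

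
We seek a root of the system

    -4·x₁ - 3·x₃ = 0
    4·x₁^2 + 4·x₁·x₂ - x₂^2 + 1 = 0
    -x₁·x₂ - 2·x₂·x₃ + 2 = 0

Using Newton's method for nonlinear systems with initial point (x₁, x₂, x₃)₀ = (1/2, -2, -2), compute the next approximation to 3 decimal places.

(4.333, 1.556, -5.778)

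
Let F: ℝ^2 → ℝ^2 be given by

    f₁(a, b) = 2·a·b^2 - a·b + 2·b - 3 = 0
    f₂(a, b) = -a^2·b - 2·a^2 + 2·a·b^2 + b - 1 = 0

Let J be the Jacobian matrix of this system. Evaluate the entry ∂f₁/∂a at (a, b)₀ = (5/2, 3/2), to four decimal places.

3.0000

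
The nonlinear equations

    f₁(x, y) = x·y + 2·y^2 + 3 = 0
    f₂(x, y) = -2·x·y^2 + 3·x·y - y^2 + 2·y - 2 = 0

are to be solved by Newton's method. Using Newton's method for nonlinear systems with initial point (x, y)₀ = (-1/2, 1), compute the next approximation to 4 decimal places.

(2.0000, -1.0000)

At (-1/2, 1): F = (4.5000, -1.5000).
Jacobian J = [[y, x + 4·y], [-2·y^2 + 3·y, -4·x·y + 3·x - 2·y + 2]].
At the point, J = [[1.0000, 3.5000], [1.0000, 0.5000]] (det J = -3.0000).
Solving J·Δ = −F gives Δ = (2.5000, -2.0000).
Then the next iterate is (x, y)₁ = (2.0000, -1.0000).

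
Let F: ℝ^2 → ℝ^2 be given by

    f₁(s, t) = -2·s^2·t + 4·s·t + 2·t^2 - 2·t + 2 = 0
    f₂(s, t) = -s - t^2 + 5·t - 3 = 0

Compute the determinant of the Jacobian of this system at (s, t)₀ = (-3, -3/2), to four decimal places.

-230.0000

J = [[-4·s·t + 4·t, -2·s^2 + 4·s + 4·t - 2], [-1, -2·t + 5]].
At the point, J = [[-24.0000, -38.0000], [-1.0000, 8.0000]].
det J = -230.0000.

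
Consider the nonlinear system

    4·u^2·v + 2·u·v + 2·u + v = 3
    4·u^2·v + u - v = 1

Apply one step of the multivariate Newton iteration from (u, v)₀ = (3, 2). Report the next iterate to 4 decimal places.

At (3, 2): F = (89.0000, 72.0000).
Jacobian J = [[8·u·v + 2·v + 2, 4·u^2 + 2·u + 1], [8·u·v + 1, 4·u^2 - 1]].
At the point, J = [[54.0000, 43.0000], [49.0000, 35.0000]] (det J = -217.0000).
Solving J·Δ = −F gives Δ = (0.0876, -2.1797).
Then the next iterate is (u, v)₁ = (3.0876, -0.1797).

(3.0876, -0.1797)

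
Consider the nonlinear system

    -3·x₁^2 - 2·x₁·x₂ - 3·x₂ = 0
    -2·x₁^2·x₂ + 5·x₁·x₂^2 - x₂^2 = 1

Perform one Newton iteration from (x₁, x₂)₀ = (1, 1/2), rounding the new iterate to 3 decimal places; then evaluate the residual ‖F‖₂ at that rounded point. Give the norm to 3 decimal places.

At (1, 1/2): F = (-5.500, -1.000).
Jacobian J = [[-6·x₁ - 2·x₂, -2·x₁ - 3], [-4·x₁·x₂ + 5·x₂^2, -2·x₁^2 + 10·x₁·x₂ - 2·x₂]].
At the point, J = [[-7.000, -5.000], [-0.750, 2.000]] (det J = -17.750).
Solving J·Δ = −F gives Δ = (-0.901, 0.162).
Then the next iterate is (x₁, x₂)₁ = (0.099, 0.662).
Re-evaluating at (0.099, 0.662): F = (-2.14648, -1.23429), so ‖F‖₂ = 2.476.

2.476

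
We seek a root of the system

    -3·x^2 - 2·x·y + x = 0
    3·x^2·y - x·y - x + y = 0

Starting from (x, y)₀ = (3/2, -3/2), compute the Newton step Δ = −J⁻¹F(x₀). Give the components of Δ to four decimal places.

At (3/2, -3/2): F = (-0.7500, -10.8750).
Jacobian J = [[-6·x - 2·y + 1, -2·x], [6·x·y - y - 1, 3·x^2 - x + 1]].
At the point, J = [[-5.0000, -3.0000], [-13.0000, 6.2500]] (det J = -70.2500).
Solving J·Δ = −F gives Δ = (-0.5311, 0.6352).

(-0.5311, 0.6352)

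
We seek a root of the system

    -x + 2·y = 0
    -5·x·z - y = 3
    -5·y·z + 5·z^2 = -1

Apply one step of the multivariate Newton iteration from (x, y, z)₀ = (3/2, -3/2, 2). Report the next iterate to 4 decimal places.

(0.2299, 0.1149, 1.2782)

At (3/2, -3/2, 2): F = (-4.5000, -16.5000, 36.0000).
Jacobian J = [[-1, 2, 0], [-5·z, -1, -5·x], [0, -5·z, -5·y + 10·z]].
At the point, J = [[-1.0000, 2.0000, 0.0000], [-10.0000, -1.0000, -7.5000], [0.0000, -10.0000, 27.5000]] (det J = 652.5000).
Solving J·Δ = −F gives Δ = (-1.2701, 1.6149, -0.7218).
Then the next iterate is (x, y, z)₁ = (0.2299, 0.1149, 1.2782).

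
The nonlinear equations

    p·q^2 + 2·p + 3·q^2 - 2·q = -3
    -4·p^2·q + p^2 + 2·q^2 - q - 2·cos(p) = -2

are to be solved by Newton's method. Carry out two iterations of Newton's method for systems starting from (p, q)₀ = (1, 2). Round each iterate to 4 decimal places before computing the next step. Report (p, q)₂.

(0.4555, -0.1378)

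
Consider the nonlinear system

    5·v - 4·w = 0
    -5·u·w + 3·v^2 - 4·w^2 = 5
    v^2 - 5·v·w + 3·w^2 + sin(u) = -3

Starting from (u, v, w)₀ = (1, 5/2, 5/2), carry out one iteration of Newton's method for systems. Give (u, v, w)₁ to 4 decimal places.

At (1, 5/2, 5/2): F = (2.5000, -23.7500, -2.408529).
Jacobian J = [[0, 5, -4], [-5·w, 6·v, -5·u - 8·w], [cos(u), 2·v - 5·w, -5·v + 6·w]].
At the point, J = [[0.0000, 5.0000, -4.0000], [-12.5000, 15.0000, -25.0000], [0.540302, -7.5000, 2.5000]] (det J = -253.869650).
Solving J·Δ = −F gives Δ = (-2.4976, -0.5018, -0.0023).
Then the next iterate is (u, v, w)₁ = (-1.4976, 1.9982, 2.4977).

(-1.4976, 1.9982, 2.4977)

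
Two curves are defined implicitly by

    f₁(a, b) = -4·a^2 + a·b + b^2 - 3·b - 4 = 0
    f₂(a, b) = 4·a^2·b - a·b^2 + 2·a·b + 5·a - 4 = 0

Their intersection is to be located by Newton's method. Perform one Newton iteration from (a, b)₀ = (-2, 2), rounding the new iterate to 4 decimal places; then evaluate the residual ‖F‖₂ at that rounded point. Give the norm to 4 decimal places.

At (-2, 2): F = (-26.0000, 18.0000).
Jacobian J = [[-8·a + b, a + 2·b - 3], [8·a·b - b^2 + 2·b + 5, 4·a^2 - 2·a·b + 2·a]].
At the point, J = [[18.0000, -1.0000], [-27.0000, 20.0000]] (det J = 333.0000).
Solving J·Δ = −F gives Δ = (1.5075, 1.1351).
Then the next iterate is (a, b)₁ = (-0.4925, 3.1351).
Re-evaluating at (-0.4925, 3.1351): F = (-6.090710, -1.668111), so ‖F‖₂ = 6.3150.

6.3150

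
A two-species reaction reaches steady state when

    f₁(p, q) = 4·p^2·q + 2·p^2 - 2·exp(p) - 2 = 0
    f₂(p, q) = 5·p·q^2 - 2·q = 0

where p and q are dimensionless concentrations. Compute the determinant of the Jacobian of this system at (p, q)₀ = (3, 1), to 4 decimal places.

-296.7901

J = [[8·p·q + 4·p - 2·exp(p), 4·p^2], [5·q^2, 10·p·q - 2]].
At the point, J = [[-4.171074, 36.0000], [5.0000, 28.0000]].
det J = -296.7901.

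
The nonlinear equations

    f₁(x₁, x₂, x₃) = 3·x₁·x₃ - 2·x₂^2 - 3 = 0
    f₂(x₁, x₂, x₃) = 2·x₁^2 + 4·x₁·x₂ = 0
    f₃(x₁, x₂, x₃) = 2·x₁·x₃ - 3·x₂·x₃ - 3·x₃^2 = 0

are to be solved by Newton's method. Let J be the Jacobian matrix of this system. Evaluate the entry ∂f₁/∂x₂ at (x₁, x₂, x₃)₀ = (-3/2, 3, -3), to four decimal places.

∂f₁/∂x₂ = -4·x₂.
At (-3/2, 3, -3) this is -12.0000.

-12.0000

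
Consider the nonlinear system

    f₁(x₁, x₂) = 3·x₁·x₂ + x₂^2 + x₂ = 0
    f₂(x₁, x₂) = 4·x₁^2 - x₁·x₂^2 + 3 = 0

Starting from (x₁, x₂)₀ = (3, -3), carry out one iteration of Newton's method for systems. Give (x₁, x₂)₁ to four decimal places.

At (3, -3): F = (-21.0000, 12.0000).
Jacobian J = [[3·x₂, 3·x₁ + 2·x₂ + 1], [8·x₁ - x₂^2, -2·x₁·x₂]].
At the point, J = [[-9.0000, 4.0000], [15.0000, 18.0000]] (det J = -222.0000).
Solving J·Δ = −F gives Δ = (-1.9189, 0.9324).
Then the next iterate is (x₁, x₂)₁ = (1.0811, -2.0676).

(1.0811, -2.0676)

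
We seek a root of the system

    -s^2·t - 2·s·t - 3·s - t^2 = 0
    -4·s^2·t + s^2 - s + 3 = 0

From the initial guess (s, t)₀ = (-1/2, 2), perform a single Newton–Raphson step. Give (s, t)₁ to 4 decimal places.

At (-1/2, 2): F = (-1.0000, 1.7500).
Jacobian J = [[-2·s·t - 2·t - 3, -s^2 - 2·s - 2·t], [-8·s·t + 2·s - 1, -4·s^2]].
At the point, J = [[-5.0000, -3.2500], [6.0000, -1.0000]] (det J = 24.5000).
Solving J·Δ = −F gives Δ = (-0.2730, 0.1122).
Then the next iterate is (s, t)₁ = (-0.7730, 2.1122).

(-0.7730, 2.1122)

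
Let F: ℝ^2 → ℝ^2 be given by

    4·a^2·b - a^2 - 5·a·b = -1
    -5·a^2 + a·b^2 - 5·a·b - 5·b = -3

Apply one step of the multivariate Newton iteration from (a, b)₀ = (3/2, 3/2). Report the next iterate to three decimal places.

At (3/2, 3/2): F = (1.000, -23.625).
Jacobian J = [[8·a·b - 2·a - 5·b, 4·a^2 - 5·a], [-10·a + b^2 - 5·b, 2·a·b - 5·a - 5]].
At the point, J = [[7.500, 1.500], [-20.250, -8.000]] (det J = -29.625).
Solving J·Δ = −F gives Δ = (0.926, -5.297).
Then the next iterate is (a, b)₁ = (2.426, -3.797).

(2.426, -3.797)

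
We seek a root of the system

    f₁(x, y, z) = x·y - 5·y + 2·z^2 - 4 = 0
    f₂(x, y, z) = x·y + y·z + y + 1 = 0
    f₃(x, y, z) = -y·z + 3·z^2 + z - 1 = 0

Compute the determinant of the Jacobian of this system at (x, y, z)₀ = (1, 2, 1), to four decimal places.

66.0000

J = [[y, x - 5, 4·z], [y, x + z + 1, y], [0, -z, -y + 6·z + 1]].
At the point, J = [[2.0000, -4.0000, 4.0000], [2.0000, 3.0000, 2.0000], [0.0000, -1.0000, 5.0000]].
det J = 66.0000.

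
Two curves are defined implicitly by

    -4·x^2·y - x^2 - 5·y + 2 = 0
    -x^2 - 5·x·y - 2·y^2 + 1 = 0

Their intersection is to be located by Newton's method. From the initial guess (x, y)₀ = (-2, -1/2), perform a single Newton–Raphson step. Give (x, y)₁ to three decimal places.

(-1.136, -0.260)

At (-2, -1/2): F = (8.500, -8.500).
Jacobian J = [[-8·x·y - 2·x, -4·x^2 - 5], [-2·x - 5·y, -5·x - 4·y]].
At the point, J = [[-4.000, -21.000], [6.500, 12.000]] (det J = 88.500).
Solving J·Δ = −F gives Δ = (0.864, 0.240).
Then the next iterate is (x, y)₁ = (-1.136, -0.260).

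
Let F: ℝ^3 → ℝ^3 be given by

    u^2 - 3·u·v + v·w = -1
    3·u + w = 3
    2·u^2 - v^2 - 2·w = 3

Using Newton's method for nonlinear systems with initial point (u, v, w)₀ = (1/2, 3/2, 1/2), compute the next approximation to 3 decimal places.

At (1/2, 3/2, 1/2): F = (-0.250, -1.000, -5.750).
Jacobian J = [[2·u - 3·v, -3·u + w, v], [3, 0, 1], [4·u, -2·v, -2]].
At the point, J = [[-3.500, -1.000, 1.500], [3.000, 0.000, 1.000], [2.000, -3.000, -2.000]] (det J = -32.000).
Solving J·Δ = −F gives Δ = (0.359, -1.625, -0.078).
Then the next iterate is (u, v, w)₁ = (0.859, -0.125, 0.422).

(0.859, -0.125, 0.422)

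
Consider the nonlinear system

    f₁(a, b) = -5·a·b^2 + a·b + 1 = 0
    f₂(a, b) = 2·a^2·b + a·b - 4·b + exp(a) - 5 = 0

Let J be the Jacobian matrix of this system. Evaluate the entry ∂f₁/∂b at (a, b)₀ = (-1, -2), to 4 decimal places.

-21.0000

∂f₁/∂b = -10·a·b + a.
At (-1, -2) this is -21.0000.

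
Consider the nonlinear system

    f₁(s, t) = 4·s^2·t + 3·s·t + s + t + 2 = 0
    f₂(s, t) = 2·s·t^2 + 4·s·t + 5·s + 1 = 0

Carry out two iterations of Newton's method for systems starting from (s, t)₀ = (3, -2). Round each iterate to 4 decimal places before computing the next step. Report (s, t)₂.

At (3, -2): F = (-87.0000, 16.0000).
Jacobian J = [[8·s·t + 3·t + 1, 4·s^2 + 3·s + 1], [2·t^2 + 4·t + 5, 4·s·t + 4·s]].
At the point, J = [[-53.0000, 46.0000], [5.0000, -12.0000]] (det J = 406.0000).
Solving J·Δ = −F gives Δ = (-0.7586, 1.0172).
Then the next iterate is (s, t)₁ = (2.2414, -0.9828).
Round to (2.2414, -0.9828) and repeat: F = (-23.099797, 7.725526), J = [[-19.571183, 27.819696], [3.000592, 0.154208]].
Δ = (-2.5260, -0.9467), so (s, t)₂ = (-0.2846, -1.9295).

(-0.2846, -1.9295)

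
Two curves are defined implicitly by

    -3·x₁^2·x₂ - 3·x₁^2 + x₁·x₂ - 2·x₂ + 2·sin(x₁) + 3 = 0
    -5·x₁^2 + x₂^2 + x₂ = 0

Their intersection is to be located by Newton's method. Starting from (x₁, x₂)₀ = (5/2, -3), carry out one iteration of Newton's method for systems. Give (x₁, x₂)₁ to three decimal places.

(1.365, -2.377)

At (5/2, -3): F = (40.19694, -25.250).
Jacobian J = [[-6·x₁·x₂ - 6·x₁ + x₂ + 2·cos(x₁), -3·x₁^2 + x₁ - 2], [-10·x₁, 2·x₂ + 1]].
At the point, J = [[25.39771, -18.250], [-25.000, -5.000]] (det J = -583.23856).
Solving J·Δ = −F gives Δ = (-1.135, 0.623).
Then the next iterate is (x₁, x₂)₁ = (1.365, -2.377).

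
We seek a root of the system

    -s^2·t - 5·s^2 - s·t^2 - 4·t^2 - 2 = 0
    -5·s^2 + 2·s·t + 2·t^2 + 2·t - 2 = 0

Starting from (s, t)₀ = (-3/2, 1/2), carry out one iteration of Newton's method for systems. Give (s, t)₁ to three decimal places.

(-0.655, 0.232)

At (-3/2, 1/2): F = (-15.000, -13.250).
Jacobian J = [[-2·s·t - 10·s - t^2, -s^2 - 2·s·t - 8·t], [-10·s + 2·t, 2·s + 4·t + 2]].
At the point, J = [[16.250, -4.750], [16.000, 1.000]] (det J = 92.250).
Solving J·Δ = −F gives Δ = (0.845, -0.268).
Then the next iterate is (s, t)₁ = (-0.655, 0.232).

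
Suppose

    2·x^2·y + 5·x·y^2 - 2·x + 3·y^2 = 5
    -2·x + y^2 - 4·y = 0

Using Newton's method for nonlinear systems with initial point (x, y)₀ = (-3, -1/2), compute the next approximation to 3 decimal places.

(2.704, -1.131)

At (-3, -1/2): F = (-11.000, 8.250).
Jacobian J = [[4·x·y + 5·y^2 - 2, 2·x^2 + 10·x·y + 6·y], [-2, 2·y - 4]].
At the point, J = [[5.250, 30.000], [-2.000, -5.000]] (det J = 33.750).
Solving J·Δ = −F gives Δ = (5.704, -0.631).
Then the next iterate is (x, y)₁ = (2.704, -1.131).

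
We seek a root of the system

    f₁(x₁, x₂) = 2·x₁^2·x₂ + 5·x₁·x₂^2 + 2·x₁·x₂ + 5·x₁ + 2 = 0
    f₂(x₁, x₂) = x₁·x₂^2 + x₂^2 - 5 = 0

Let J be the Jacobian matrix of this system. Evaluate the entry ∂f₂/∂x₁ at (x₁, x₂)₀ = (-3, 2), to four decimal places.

∂f₂/∂x₁ = x₂^2.
At (-3, 2) this is 4.0000.

4.0000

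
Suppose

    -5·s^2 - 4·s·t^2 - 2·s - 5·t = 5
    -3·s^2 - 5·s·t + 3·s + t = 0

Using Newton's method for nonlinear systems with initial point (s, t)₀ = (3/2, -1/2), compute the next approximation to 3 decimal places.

At (3/2, -1/2): F = (-18.250, 1.000).
Jacobian J = [[-10·s - 4·t^2 - 2, -8·s·t - 5], [-6·s - 5·t + 3, -5·s + 1]].
At the point, J = [[-18.000, 1.000], [-3.500, -6.500]] (det J = 120.500).
Solving J·Δ = −F gives Δ = (-0.976, 0.679).
Then the next iterate is (s, t)₁ = (0.524, 0.179).

(0.524, 0.179)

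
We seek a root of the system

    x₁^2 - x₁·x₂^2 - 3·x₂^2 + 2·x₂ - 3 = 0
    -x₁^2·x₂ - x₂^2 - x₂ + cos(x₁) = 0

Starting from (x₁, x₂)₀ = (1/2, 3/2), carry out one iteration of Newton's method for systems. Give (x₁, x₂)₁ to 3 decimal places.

(0.917, 0.542)

At (1/2, 3/2): F = (-7.625, -3.24742).
Jacobian J = [[2·x₁ - x₂^2, -2·x₁·x₂ - 6·x₂ + 2], [-2·x₁·x₂ - sin(x₁), -x₁^2 - 2·x₂ - 1]].
At the point, J = [[-1.250, -8.500], [-1.97943, -4.250]] (det J = -11.51262).
Solving J·Δ = −F gives Δ = (0.417, -0.958).
Then the next iterate is (x₁, x₂)₁ = (0.917, 0.542).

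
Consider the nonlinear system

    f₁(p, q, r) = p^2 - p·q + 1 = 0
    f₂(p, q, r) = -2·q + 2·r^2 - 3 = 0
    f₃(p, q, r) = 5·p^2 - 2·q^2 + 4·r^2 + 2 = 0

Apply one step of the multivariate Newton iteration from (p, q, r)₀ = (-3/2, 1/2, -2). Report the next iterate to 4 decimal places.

(-0.0081, 1.3145, -1.7036)

At (-3/2, 1/2, -2): F = (4.0000, 4.0000, 28.7500).
Jacobian J = [[2·p - q, -p, 0], [0, -2, 4·r], [10·p, -4·q, 8·r]].
At the point, J = [[-3.5000, 1.5000, 0.0000], [0.0000, -2.0000, -8.0000], [-15.0000, -2.0000, -16.0000]] (det J = 124.0000).
Solving J·Δ = −F gives Δ = (1.4919, 0.8145, 0.2964).
Then the next iterate is (p, q, r)₁ = (-0.0081, 1.3145, -1.7036).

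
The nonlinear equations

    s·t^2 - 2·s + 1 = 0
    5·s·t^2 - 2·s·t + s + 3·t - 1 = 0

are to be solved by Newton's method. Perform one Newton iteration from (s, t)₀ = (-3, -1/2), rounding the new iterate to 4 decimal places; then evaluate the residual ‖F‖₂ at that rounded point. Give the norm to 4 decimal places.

0.5532

At (-3, -1/2): F = (6.2500, -12.2500).
Jacobian J = [[t^2 - 2, 2·s·t], [5·t^2 - 2·t + 1, 10·s·t - 2·s + 3]].
At the point, J = [[-1.7500, 3.0000], [3.2500, 24.0000]] (det J = -51.7500).
Solving J·Δ = −F gives Δ = (3.6087, 0.0217).
Then the next iterate is (s, t)₁ = (0.6087, -0.4783).
Re-evaluating at (0.6087, -0.4783): F = (-0.078147, -0.547653), so ‖F‖₂ = 0.5532.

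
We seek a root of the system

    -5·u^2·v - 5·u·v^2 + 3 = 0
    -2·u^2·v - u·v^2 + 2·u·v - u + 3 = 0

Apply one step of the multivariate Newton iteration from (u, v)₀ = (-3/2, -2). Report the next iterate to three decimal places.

(0.082, -2.573)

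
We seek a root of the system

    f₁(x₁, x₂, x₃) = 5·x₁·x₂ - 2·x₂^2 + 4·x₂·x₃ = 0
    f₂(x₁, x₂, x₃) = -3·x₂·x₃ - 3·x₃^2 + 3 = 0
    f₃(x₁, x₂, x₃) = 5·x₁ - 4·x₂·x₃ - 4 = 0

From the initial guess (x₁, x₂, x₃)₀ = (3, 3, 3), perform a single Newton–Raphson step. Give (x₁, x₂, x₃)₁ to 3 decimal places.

At (3, 3, 3): F = (63.000, -51.000, -25.000).
Jacobian J = [[5·x₂, 5·x₁ - 4·x₂ + 4·x₃, 4·x₂], [0, -3·x₃, -3·x₂ - 6·x₃], [5, -4·x₃, -4·x₂]].
At the point, J = [[15.000, 15.000, 12.000], [0.000, -9.000, -27.000], [5.000, -12.000, -12.000]] (det J = -4725.000).
Solving J·Δ = −F gives Δ = (-1.697, -1.352, -1.438).
Then the next iterate is (x₁, x₂, x₃)₁ = (1.303, 1.648, 1.562).

(1.303, 1.648, 1.562)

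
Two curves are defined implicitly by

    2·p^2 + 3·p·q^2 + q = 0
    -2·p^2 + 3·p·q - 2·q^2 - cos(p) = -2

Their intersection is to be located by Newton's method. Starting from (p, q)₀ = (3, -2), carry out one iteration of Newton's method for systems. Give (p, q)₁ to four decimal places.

(0.4599, -2.2561)

At (3, -2): F = (52.0000, -41.010008).
Jacobian J = [[4·p + 3·q^2, 6·p·q + 1], [-4·p + 3·q + sin(p), 3·p - 4·q]].
At the point, J = [[24.0000, -35.0000], [-17.858880, 17.0000]] (det J = -217.060800).
Solving J·Δ = −F gives Δ = (-2.5401, -0.2561).
Then the next iterate is (p, q)₁ = (0.4599, -2.2561).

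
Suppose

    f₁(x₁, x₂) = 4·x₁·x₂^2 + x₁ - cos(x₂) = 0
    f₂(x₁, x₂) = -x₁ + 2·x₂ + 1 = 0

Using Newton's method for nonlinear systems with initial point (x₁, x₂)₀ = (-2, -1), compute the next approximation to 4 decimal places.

At (-2, -1): F = (-10.540302, 1.0000).
Jacobian J = [[4·x₂^2 + 1, 8·x₁·x₂ + sin(x₂)], [-1, 2]].
At the point, J = [[5.0000, 15.158529], [-1.0000, 2.0000]] (det J = 25.158529).
Solving J·Δ = −F gives Δ = (1.4404, 0.2202).
Then the next iterate is (x₁, x₂)₁ = (-0.5596, -0.7798).

(-0.5596, -0.7798)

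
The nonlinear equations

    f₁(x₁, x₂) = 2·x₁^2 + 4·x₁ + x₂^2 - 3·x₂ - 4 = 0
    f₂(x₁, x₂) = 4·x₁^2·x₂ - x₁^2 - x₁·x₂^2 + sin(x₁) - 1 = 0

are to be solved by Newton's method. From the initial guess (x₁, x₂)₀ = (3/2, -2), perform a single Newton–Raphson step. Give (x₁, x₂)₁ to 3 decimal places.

(2.458, 1.726)

At (3/2, -2): F = (16.500, -26.25251).
Jacobian J = [[4·x₁ + 4, 2·x₂ - 3], [8·x₁·x₂ - 2·x₁ - x₂^2 + cos(x₁), 4·x₁^2 - 2·x₁·x₂]].
At the point, J = [[10.000, -7.000], [-30.92926, 15.000]] (det J = -66.50484).
Solving J·Δ = −F gives Δ = (0.958, 3.726).
Then the next iterate is (x₁, x₂)₁ = (2.458, 1.726).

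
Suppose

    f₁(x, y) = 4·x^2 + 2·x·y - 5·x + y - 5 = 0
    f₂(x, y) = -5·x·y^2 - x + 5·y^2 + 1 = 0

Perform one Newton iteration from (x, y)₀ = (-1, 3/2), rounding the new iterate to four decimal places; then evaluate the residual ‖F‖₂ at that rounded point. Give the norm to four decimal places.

7.2446

At (-1, 3/2): F = (2.5000, 24.5000).
Jacobian J = [[8·x + 2·y - 5, 2·x + 1], [-5·y^2 - 1, -10·x·y + 10·y]].
At the point, J = [[-10.0000, -1.0000], [-12.2500, 30.0000]] (det J = -312.2500).
Solving J·Δ = −F gives Δ = (0.3187, -0.6865).
Then the next iterate is (x, y)₁ = (-0.6813, 0.8135).
Re-evaluating at (-0.6813, 0.8135): F = (-0.031796, 7.244572), so ‖F‖₂ = 7.2446.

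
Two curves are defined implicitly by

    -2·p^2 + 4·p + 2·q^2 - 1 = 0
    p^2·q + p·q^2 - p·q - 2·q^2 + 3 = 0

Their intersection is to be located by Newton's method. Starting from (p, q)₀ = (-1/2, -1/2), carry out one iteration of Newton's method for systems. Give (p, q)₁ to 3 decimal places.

(-0.239, -1.216)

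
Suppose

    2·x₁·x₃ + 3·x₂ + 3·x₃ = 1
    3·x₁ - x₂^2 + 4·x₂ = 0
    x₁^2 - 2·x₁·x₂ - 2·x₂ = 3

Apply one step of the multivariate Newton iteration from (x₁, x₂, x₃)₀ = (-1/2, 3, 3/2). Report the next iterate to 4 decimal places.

At (-1/2, 3, 3/2): F = (11.0000, 1.5000, -5.7500).
Jacobian J = [[2·x₃, 3, 2·x₁ + 3], [3, -2·x₂ + 4, 0], [2·x₁ - 2·x₂, -2·x₁ - 2, 0]].
At the point, J = [[3.0000, 3.0000, 2.0000], [3.0000, -2.0000, 0.0000], [-7.0000, -1.0000, 0.0000]] (det J = -34.0000).
Solving J·Δ = −F gives Δ = (-0.7647, -0.3971, -3.7574).
Then the next iterate is (x₁, x₂, x₃)₁ = (-1.2647, 2.6029, -2.2574).

(-1.2647, 2.6029, -2.2574)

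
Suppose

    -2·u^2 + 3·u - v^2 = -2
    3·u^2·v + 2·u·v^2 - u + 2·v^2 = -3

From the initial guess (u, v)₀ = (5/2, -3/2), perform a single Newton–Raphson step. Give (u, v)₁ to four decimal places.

At (5/2, -3/2): F = (-5.2500, -11.8750).
Jacobian J = [[-4·u + 3, -2·v], [6·u·v + 2·v^2 - 1, 3·u^2 + 4·u·v + 4·v]].
At the point, J = [[-7.0000, 3.0000], [-19.0000, -2.2500]] (det J = 72.7500).
Solving J·Δ = −F gives Δ = (-0.6521, 0.2285).
Then the next iterate is (u, v)₁ = (1.8479, -1.2715).

(1.8479, -1.2715)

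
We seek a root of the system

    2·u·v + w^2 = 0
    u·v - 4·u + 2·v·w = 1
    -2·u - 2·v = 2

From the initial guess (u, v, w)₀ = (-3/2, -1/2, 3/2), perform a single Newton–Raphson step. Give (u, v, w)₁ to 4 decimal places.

At (-3/2, -1/2, 3/2): F = (3.7500, 4.2500, 2.0000).
Jacobian J = [[2·v, 2·u, 2·w], [v - 4, u + 2·w, 2·v], [-2, -2, 0]].
At the point, J = [[-1.0000, -3.0000, 3.0000], [-4.5000, 1.5000, -1.0000], [-2.0000, -2.0000, 0.0000]] (det J = 32.0000).
Solving J·Δ = −F gives Δ = (1.1250, -0.1250, -1.0000).
Then the next iterate is (u, v, w)₁ = (-0.3750, -0.6250, 0.5000).

(-0.3750, -0.6250, 0.5000)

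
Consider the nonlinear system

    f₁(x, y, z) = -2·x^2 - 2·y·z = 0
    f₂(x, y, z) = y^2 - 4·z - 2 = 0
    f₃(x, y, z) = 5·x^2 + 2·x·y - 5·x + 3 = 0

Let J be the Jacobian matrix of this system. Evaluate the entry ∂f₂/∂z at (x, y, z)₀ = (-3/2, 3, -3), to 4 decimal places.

-4.0000

∂f₂/∂z = -4.
At (-3/2, 3, -3) this is -4.0000.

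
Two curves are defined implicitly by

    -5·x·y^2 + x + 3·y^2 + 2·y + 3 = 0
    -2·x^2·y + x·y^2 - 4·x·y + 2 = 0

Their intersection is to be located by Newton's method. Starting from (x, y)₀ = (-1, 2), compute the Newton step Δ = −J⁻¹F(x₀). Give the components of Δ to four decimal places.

At (-1, 2): F = (38.0000, 2.0000).
Jacobian J = [[-5·y^2 + 1, -10·x·y + 6·y + 2], [-4·x·y + y^2 - 4·y, -2·x^2 + 2·x·y - 4·x]].
At the point, J = [[-19.0000, 34.0000], [4.0000, -2.0000]] (det J = -98.0000).
Solving J·Δ = −F gives Δ = (-1.4694, -1.9388).

(-1.4694, -1.9388)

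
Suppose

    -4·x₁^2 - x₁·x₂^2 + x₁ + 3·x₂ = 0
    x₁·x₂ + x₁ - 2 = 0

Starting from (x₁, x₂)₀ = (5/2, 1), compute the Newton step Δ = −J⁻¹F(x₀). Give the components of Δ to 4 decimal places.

At (5/2, 1): F = (-22.0000, 3.0000).
Jacobian J = [[-8·x₁ - x₂^2 + 1, -2·x₁·x₂ + 3], [x₂ + 1, x₁]].
At the point, J = [[-20.0000, -2.0000], [2.0000, 2.5000]] (det J = -46.0000).
Solving J·Δ = −F gives Δ = (-1.0652, -0.3478).

(-1.0652, -0.3478)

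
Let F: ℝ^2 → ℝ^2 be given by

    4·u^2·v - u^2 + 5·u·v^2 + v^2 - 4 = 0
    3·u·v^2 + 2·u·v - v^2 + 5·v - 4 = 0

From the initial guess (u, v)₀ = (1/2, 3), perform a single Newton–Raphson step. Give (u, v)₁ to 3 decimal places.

(-0.107, 3.170)

At (1/2, 3): F = (30.250, 18.500).
Jacobian J = [[8·u·v - 2·u + 5·v^2, 4·u^2 + 10·u·v + 2·v], [3·v^2 + 2·v, 6·u·v + 2·u - 2·v + 5]].
At the point, J = [[56.000, 22.000], [33.000, 9.000]] (det J = -222.000).
Solving J·Δ = −F gives Δ = (-0.607, 0.170).
Then the next iterate is (u, v)₁ = (-0.107, 3.170).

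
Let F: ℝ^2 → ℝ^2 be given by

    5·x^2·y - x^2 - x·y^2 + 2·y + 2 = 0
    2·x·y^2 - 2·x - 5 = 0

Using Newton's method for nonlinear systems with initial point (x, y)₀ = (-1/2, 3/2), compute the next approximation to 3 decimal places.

At (-1/2, 3/2): F = (7.750, -6.250).
Jacobian J = [[10·x·y - 2·x - y^2, 5·x^2 - 2·x·y + 2], [2·y^2 - 2, 4·x·y]].
At the point, J = [[-8.750, 4.750], [2.500, -3.000]] (det J = 14.375).
Solving J·Δ = −F gives Δ = (-0.448, -2.457).
Then the next iterate is (x, y)₁ = (-0.948, -0.957).

(-0.948, -0.957)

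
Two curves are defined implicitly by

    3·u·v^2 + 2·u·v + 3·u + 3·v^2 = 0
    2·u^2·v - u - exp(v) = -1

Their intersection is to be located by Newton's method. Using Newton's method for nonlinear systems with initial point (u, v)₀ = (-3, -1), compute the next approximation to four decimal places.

At (-3, -1): F = (-9.0000, -14.367879).
Jacobian J = [[3·v^2 + 2·v + 3, 6·u·v + 2·u + 6·v], [4·u·v - 1, 2·u^2 - exp(v)]].
At the point, J = [[4.0000, 6.0000], [11.0000, 17.632121]] (det J = 4.528482).
Solving J·Δ = −F gives Δ = (16.0058, -9.1705).
Then the next iterate is (u, v)₁ = (13.0058, -10.1705).

(13.0058, -10.1705)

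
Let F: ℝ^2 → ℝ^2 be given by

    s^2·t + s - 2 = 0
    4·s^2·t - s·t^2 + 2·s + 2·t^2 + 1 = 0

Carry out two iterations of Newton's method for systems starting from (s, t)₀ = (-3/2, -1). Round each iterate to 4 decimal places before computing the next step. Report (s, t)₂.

(-5.8456, -3.1111)

At (-3/2, -1): F = (-5.7500, -7.5000).
Jacobian J = [[2·s·t + 1, s^2], [8·s·t - t^2 + 2, 4·s^2 - 2·s·t + 4·t]].
At the point, J = [[4.0000, 2.2500], [13.0000, 2.0000]] (det J = -21.2500).
Solving J·Δ = −F gives Δ = (0.2529, 2.1059).
Then the next iterate is (s, t)₁ = (-1.2471, 1.1059).
Round to (-1.2471, 1.1059) and repeat: F = (-1.527140, 9.356892), J = [[-1.758336, 1.555258], [-10.256358, 13.402969]].
Δ = (-4.5985, -4.2170), so (s, t)₂ = (-5.8456, -3.1111).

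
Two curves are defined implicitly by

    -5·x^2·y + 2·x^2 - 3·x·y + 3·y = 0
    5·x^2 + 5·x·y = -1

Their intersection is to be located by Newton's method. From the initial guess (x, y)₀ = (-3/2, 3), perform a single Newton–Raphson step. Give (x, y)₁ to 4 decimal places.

(-1.4458, 1.6333)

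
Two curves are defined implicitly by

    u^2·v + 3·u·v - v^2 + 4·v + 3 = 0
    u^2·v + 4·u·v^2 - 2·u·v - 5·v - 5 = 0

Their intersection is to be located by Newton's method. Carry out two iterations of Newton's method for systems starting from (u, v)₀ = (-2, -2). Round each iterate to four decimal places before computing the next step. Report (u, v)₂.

(-0.6783, -0.9694)

At (-2, -2): F = (-5.0000, -43.0000).
Jacobian J = [[2·u·v + 3·v, u^2 + 3·u - 2·v + 4], [2·u·v + 4·v^2 - 2·v, u^2 + 8·u·v - 2·u - 5]].
At the point, J = [[2.0000, 6.0000], [28.0000, 35.0000]] (det J = -98.0000).
Solving J·Δ = −F gives Δ = (0.8469, 0.5510).
Then the next iterate is (u, v)₁ = (-1.1531, -1.4490).
Round to (-1.1531, -1.4490) and repeat: F = (-1.809723, -12.707531), J = [[-1.005316, 4.768340], [14.638088, 12.002575]].
Δ = (0.4748, 0.4796), so (u, v)₂ = (-0.6783, -0.9694).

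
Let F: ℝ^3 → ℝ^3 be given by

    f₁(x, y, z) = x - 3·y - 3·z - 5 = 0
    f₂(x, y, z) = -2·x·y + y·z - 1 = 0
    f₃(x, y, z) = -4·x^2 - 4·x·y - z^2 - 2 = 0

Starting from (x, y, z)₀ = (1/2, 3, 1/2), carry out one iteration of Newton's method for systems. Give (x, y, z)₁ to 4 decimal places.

(0.5503, -2.0719, 0.5887)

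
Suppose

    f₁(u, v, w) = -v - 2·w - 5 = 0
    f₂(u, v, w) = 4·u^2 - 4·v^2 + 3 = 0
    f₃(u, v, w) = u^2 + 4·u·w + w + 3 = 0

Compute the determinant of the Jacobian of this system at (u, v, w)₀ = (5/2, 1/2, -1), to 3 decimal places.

J = [[0, -1, -2], [8·u, -8·v, 0], [2·u + 4·w, 0, 4·u + 1]].
At the point, J = [[0.000, -1.000, -2.000], [20.000, -4.000, 0.000], [1.000, 0.000, 11.000]].
det J = 212.000.

212.000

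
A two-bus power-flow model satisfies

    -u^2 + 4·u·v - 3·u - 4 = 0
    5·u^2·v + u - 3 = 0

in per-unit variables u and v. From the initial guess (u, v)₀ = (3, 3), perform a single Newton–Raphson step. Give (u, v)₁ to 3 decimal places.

At (3, 3): F = (14.000, 135.000).
Jacobian J = [[-2·u + 4·v - 3, 4·u], [10·u·v + 1, 5·u^2]].
At the point, J = [[3.000, 12.000], [91.000, 45.000]] (det J = -957.000).
Solving J·Δ = −F gives Δ = (-1.034, -0.908).
Then the next iterate is (u, v)₁ = (1.966, 2.092).

(1.966, 2.092)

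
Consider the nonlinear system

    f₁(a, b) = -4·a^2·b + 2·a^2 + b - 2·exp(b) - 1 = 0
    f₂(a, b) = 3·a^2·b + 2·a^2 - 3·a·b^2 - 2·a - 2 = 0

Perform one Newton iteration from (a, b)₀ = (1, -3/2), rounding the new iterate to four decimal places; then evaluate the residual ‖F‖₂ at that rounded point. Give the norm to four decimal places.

At (1, -3/2): F = (5.053740, -13.2500).
Jacobian J = [[-8·a·b + 4·a, -4·a^2 - 2·exp(b) + 1], [6·a·b + 4·a - 3·b^2 - 2, 3·a^2 - 6·a·b]].
At the point, J = [[16.0000, -3.446260], [-13.7500, 12.0000]] (det J = 144.613921).
Solving J·Δ = −F gives Δ = (-0.1036, 0.9855).
Then the next iterate is (a, b)₁ = (0.8964, -0.5145).
Re-evaluating at (0.8964, -0.5145): F = (0.550638, -4.137846), so ‖F‖₂ = 4.1743.

4.1743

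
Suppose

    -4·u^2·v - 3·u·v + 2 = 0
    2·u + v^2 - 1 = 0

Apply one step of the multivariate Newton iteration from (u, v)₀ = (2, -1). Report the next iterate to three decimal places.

(-4.667, -5.667)

At (2, -1): F = (24.000, 4.000).
Jacobian J = [[-8·u·v - 3·v, -4·u^2 - 3·u], [2, 2·v]].
At the point, J = [[19.000, -22.000], [2.000, -2.000]] (det J = 6.000).
Solving J·Δ = −F gives Δ = (-6.667, -4.667).
Then the next iterate is (u, v)₁ = (-4.667, -5.667).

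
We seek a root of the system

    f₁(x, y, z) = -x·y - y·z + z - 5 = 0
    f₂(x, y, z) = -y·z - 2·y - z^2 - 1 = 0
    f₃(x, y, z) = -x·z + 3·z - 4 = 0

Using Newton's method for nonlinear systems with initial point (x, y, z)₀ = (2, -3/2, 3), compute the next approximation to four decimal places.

At (2, -3/2, 3): F = (5.5000, -2.5000, -1.0000).
Jacobian J = [[-y, -x - z, -y + 1], [0, -z - 2, -y - 2·z], [-z, 0, -x + 3]].
At the point, J = [[1.5000, -5.0000, 2.5000], [0.0000, -5.0000, -4.5000], [-3.0000, 0.0000, 1.0000]] (det J = -112.5000).
Solving J·Δ = −F gives Δ = (-0.6667, 0.4000, -1.0000).
Then the next iterate is (x, y, z)₁ = (1.3333, -1.1000, 2.0000).

(1.3333, -1.1000, 2.0000)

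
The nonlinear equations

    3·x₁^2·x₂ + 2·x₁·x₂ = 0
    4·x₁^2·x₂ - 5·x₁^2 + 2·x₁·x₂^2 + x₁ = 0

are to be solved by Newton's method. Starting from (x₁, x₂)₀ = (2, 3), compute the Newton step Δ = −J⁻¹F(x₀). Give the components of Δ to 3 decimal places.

At (2, 3): F = (48.000, 66.000).
Jacobian J = [[6·x₁·x₂ + 2·x₂, 3·x₁^2 + 2·x₁], [8·x₁·x₂ - 10·x₁ + 2·x₂^2 + 1, 4·x₁^2 + 4·x₁·x₂]].
At the point, J = [[42.000, 16.000], [47.000, 40.000]] (det J = 928.000).
Solving J·Δ = −F gives Δ = (-0.931, -0.556).

(-0.931, -0.556)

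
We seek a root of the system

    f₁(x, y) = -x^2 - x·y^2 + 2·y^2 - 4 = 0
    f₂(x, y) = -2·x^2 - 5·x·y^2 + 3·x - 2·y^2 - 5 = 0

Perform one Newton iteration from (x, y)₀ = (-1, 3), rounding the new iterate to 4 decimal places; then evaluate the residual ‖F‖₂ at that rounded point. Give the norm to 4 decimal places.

At (-1, 3): F = (22.0000, 17.0000).
Jacobian J = [[-2·x - y^2, -2·x·y + 4·y], [-4·x - 5·y^2 + 3, -10·x·y - 4·y]].
At the point, J = [[-7.0000, 18.0000], [-38.0000, 18.0000]] (det J = 558.0000).
Solving J·Δ = −F gives Δ = (-0.1613, -1.2849).
Then the next iterate is (x, y)₁ = (-1.1613, 1.7151).
Re-evaluating at (-1.1613, 1.7151): F = (3.950561, 0.015943), so ‖F‖₂ = 3.9506.

3.9506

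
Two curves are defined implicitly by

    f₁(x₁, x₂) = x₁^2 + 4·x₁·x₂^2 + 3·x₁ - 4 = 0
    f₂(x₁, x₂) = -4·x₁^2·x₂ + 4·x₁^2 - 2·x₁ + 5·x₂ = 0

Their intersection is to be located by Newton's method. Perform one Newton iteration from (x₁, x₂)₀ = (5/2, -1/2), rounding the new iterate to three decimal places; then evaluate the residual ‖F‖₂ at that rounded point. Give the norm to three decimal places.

10.821

At (5/2, -1/2): F = (12.250, 30.000).
Jacobian J = [[2·x₁ + 4·x₂^2 + 3, 8·x₁·x₂], [-8·x₁·x₂ + 8·x₁ - 2, -4·x₁^2 + 5]].
At the point, J = [[9.000, -10.000], [28.000, -20.000]] (det J = 100.000).
Solving J·Δ = −F gives Δ = (-0.550, 0.730).
Then the next iterate is (x₁, x₂)₁ = (1.950, 0.230).
Re-evaluating at (1.950, 0.230): F = (6.06512, 8.96170), so ‖F‖₂ = 10.821.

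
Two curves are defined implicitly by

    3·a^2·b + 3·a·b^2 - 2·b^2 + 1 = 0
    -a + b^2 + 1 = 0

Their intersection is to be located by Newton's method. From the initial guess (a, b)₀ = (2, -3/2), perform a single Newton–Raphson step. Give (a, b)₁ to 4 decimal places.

(1.2889, -0.8463)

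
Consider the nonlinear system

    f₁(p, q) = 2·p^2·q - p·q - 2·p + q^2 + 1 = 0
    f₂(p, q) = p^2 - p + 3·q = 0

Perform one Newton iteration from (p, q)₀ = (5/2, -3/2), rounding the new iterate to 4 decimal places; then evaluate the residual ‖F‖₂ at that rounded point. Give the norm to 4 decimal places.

At (5/2, -3/2): F = (-16.7500, -0.7500).
Jacobian J = [[4·p·q - q - 2, 2·p^2 - p + 2·q], [2·p - 1, 3]].
At the point, J = [[-15.5000, 7.0000], [4.0000, 3.0000]] (det J = -74.5000).
Solving J·Δ = −F gives Δ = (-0.6040, 1.0554).
Then the next iterate is (p, q)₁ = (1.8960, -0.4446).
Re-evaluating at (1.8960, -0.4446): F = (-4.947880, 0.365016), so ‖F‖₂ = 4.9613.

4.9613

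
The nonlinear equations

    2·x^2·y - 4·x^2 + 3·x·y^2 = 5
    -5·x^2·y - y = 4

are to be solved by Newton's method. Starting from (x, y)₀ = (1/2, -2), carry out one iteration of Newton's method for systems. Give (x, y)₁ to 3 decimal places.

At (1/2, -2): F = (-1.000, 0.500).
Jacobian J = [[4·x·y - 8·x + 3·y^2, 2·x^2 + 6·x·y], [-10·x·y, -5·x^2 - 1]].
At the point, J = [[4.000, -5.500], [10.000, -2.250]] (det J = 46.000).
Solving J·Δ = −F gives Δ = (-0.109, -0.261).
Then the next iterate is (x, y)₁ = (0.391, -2.261).

(0.391, -2.261)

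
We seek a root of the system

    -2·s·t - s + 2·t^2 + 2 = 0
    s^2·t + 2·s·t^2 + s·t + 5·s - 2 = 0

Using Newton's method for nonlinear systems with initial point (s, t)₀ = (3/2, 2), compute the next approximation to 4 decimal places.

(1.0340, 1.0340)

At (3/2, 2): F = (2.5000, 25.0000).
Jacobian J = [[-2·t - 1, -2·s + 4·t], [2·s·t + 2·t^2 + t + 5, s^2 + 4·s·t + s]].
At the point, J = [[-5.0000, 5.0000], [21.0000, 15.7500]] (det J = -183.7500).
Solving J·Δ = −F gives Δ = (-0.4660, -0.9660).
Then the next iterate is (s, t)₁ = (1.0340, 1.0340).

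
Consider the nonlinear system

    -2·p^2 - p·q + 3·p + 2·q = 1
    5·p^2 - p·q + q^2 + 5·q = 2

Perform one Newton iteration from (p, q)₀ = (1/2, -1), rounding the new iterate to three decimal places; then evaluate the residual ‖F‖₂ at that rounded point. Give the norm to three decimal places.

2.287

At (1/2, -1): F = (-1.500, -4.250).
Jacobian J = [[-4·p - q + 3, -p + 2], [10·p - q, -p + 2·q + 5]].
At the point, J = [[2.000, 1.500], [6.000, 2.500]] (det J = -4.000).
Solving J·Δ = −F gives Δ = (0.656, 0.125).
Then the next iterate is (p, q)₁ = (1.156, -0.875).
Re-evaluating at (1.156, -0.875): F = (-0.94317, 2.08380), so ‖F‖₂ = 2.287.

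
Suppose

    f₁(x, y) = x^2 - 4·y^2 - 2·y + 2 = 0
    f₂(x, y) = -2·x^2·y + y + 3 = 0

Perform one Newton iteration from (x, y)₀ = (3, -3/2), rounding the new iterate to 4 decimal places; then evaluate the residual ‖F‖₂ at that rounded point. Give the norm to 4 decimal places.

8.8083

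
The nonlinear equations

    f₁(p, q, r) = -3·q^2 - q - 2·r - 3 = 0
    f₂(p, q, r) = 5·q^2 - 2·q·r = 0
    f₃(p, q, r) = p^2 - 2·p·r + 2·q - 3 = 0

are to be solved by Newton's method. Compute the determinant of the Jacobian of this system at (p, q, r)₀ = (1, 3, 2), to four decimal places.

J = [[0, -6·q - 1, -2], [0, 10·q - 2·r, -2·q], [2·p - 2·r, 2, -2·p]].
At the point, J = [[0.0000, -19.0000, -2.0000], [0.0000, 26.0000, -6.0000], [-2.0000, 2.0000, -2.0000]].
det J = -332.0000.

-332.0000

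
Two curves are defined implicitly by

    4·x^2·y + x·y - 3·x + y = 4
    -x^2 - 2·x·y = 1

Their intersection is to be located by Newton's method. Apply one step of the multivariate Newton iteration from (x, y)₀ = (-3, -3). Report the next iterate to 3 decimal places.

At (-3, -3): F = (-97.000, -28.000).
Jacobian J = [[8·x·y + y - 3, 4·x^2 + x + 1], [-2·x - 2·y, -2·x]].
At the point, J = [[66.000, 34.000], [12.000, 6.000]] (det J = -12.000).
Solving J·Δ = −F gives Δ = (30.833, -57.000).
Then the next iterate is (x, y)₁ = (27.833, -60.000).

(27.833, -60.000)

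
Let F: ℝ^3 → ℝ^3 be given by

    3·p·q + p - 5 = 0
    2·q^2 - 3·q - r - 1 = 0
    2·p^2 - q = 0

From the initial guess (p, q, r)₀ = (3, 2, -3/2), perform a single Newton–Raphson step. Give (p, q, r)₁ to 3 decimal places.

At (3, 2, -3/2): F = (16.000, 2.500, 16.000).
Jacobian J = [[3·q + 1, 3·p, 0], [0, 4·q - 3, -1], [4·p, -1, 0]].
At the point, J = [[7.000, 9.000, 0.000], [0.000, 5.000, -1.000], [12.000, -1.000, 0.000]] (det J = -115.000).
Solving J·Δ = −F gives Δ = (-1.391, -0.696, -0.978).
Then the next iterate is (p, q, r)₁ = (1.609, 1.304, -2.478).

(1.609, 1.304, -2.478)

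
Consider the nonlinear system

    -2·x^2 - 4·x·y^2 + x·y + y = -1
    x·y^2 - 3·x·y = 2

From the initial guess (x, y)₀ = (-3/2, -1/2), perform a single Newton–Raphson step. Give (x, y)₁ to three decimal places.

(-0.443, -0.037)

At (-3/2, -1/2): F = (-1.750, -4.625).
Jacobian J = [[-4·x - 4·y^2 + y, -8·x·y + x + 1], [y^2 - 3·y, 2·x·y - 3·x]].
At the point, J = [[4.500, -6.500], [1.750, 6.000]] (det J = 38.375).
Solving J·Δ = −F gives Δ = (1.057, 0.463).
Then the next iterate is (x, y)₁ = (-0.443, -0.037).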